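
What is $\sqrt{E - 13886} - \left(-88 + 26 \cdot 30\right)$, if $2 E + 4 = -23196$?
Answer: $-692 + i \sqrt{25486} \approx -692.0 + 159.64 i$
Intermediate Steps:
$E = -11600$ ($E = -2 + \frac{1}{2} \left(-23196\right) = -2 - 11598 = -11600$)
$\sqrt{E - 13886} - \left(-88 + 26 \cdot 30\right) = \sqrt{-11600 - 13886} - \left(-88 + 26 \cdot 30\right) = \sqrt{-25486} - \left(-88 + 780\right) = i \sqrt{25486} - 692 = -692 + i \sqrt{25486}$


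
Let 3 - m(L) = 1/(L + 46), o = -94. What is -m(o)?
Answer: -145/48 ≈ -3.0208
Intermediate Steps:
m(L) = 3 - 1/(46 + L) (m(L) = 3 - 1/(L + 46) = 3 - 1/(46 + L))
-m(o) = -(137 + 3*(-94))/(46 - 94) = -(137 - 282)/(-48) = -(-1)*(-145)/48 = -1*145/48 = -145/48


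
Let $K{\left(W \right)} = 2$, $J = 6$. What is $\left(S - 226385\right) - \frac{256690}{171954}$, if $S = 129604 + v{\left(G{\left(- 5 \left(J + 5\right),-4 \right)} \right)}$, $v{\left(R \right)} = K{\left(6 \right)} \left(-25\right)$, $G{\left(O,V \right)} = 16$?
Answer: $- \frac{8325367232}{85977} \approx -96833.0$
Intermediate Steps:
$v{\left(R \right)} = -50$ ($v{\left(R \right)} = 2 \left(-25\right) = -50$)
$S = 129554$ ($S = 129604 - 50 = 129554$)
$\left(S - 226385\right) - \frac{256690}{171954} = \left(129554 - 226385\right) - \frac{256690}{171954} = -96831 - \frac{128345}{85977} = - \frac{8325367232}{85977}$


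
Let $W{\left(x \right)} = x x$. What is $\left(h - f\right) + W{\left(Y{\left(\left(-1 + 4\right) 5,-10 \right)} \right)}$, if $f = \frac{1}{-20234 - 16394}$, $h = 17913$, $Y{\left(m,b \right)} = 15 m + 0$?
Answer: $\frac{2510409865}{36628} \approx 68538.0$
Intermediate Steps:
$Y{\left(m,b \right)} = 15 m$
$W{\left(x \right)} = x^{2}$
$f = - \frac{1}{36628}$ ($f = \frac{1}{-36628} = - \frac{1}{36628} \approx -2.7302 \cdot 10^{-5}$)
$\left(h - f\right) + W{\left(Y{\left(\left(-1 + 4\right) 5,-10 \right)} \right)} = \left(17913 - - \frac{1}{36628}\right) + \left(15 \left(-1 + 4\right) 5\right)^{2} = \left(17913 + \frac{1}{36628}\right) + \left(15 \cdot 3 \cdot 5\right)^{2} = \frac{656117365}{36628} + \left(15 \cdot 15\right)^{2} = \frac{656117365}{36628} + 225^{2} = \frac{656117365}{36628} + 50625 = \frac{2510409865}{36628}$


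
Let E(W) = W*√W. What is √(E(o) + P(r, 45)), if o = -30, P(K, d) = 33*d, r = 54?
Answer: √(1485 - 30*I*√30) ≈ 38.594 - 2.1288*I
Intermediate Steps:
E(W) = W^(3/2)
√(E(o) + P(r, 45)) = √((-30)^(3/2) + 33*45) = √(-30*I*√30 + 1485) = √(1485 - 30*I*√30)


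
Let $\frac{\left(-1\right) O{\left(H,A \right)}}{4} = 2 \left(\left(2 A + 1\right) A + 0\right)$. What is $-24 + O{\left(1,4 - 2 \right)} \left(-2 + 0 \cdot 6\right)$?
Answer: $136$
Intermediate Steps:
$O{\left(H,A \right)} = - 8 A \left(1 + 2 A\right)$ ($O{\left(H,A \right)} = - 4 \cdot 2 \left(\left(2 A + 1\right) A + 0\right) = - 4 \cdot 2 \left(\left(1 + 2 A\right) A + 0\right) = - 4 \cdot 2 \left(A \left(1 + 2 A\right) + 0\right) = - 4 \cdot 2 A \left(1 + 2 A\right) = - 8 A \left(1 + 2 A\right)$)
$-24 + O{\left(1,4 - 2 \right)} \left(-2 + 0 \cdot 6\right) = -24 + - 8 \left(4 - 2\right) \left(1 + 2 \left(4 - 2\right)\right) \left(-2 + 0 \cdot 6\right) = -24 + - 8 \left(4 - 2\right) \left(1 + 2 \left(4 - 2\right)\right) \left(-2 + 0\right) = -24 + \left(-8\right) 2 \left(1 + 2 \cdot 2\right) \left(-2\right) = -24 + \left(-8\right) 2 \left(1 + 4\right) \left(-2\right) = -24 + \left(-8\right) 2 \cdot 5 \left(-2\right) = -24 - -160 = -24 + 160 = 136$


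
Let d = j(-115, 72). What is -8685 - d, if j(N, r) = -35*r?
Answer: -6165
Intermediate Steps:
d = -2520 (d = -35*72 = -2520)
-8685 - d = -8685 - 1*(-2520) = -8685 + 2520 = -6165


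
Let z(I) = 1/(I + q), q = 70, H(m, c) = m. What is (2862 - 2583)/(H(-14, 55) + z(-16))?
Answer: -15066/755 ≈ -19.955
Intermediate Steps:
z(I) = 1/(70 + I) (z(I) = 1/(I + 70) = 1/(70 + I))
(2862 - 2583)/(H(-14, 55) + z(-16)) = (2862 - 2583)/(-14 + 1/(70 - 16)) = 279/(-14 + 1/54) = 279/(-755/54) = 279*(-54/755) = -15066/755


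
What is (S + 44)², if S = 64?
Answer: 11664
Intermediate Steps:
(S + 44)² = (64 + 44)² = 108² = 11664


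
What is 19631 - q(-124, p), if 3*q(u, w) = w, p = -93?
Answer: 19662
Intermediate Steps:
q(u, w) = w/3
19631 - q(-124, p) = 19631 - (-93)/3 = 19631 - 1*(-31) = 19631 + 31 = 19662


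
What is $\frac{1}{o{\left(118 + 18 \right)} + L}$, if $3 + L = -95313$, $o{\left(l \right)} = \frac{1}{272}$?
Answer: $- \frac{272}{25925951} \approx -1.0491 \cdot 10^{-5}$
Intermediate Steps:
$o{\left(l \right)} = \frac{1}{272}$
$L = -95316$ ($L = -3 - 95313 = -95316$)
$\frac{1}{o{\left(118 + 18 \right)} + L} = \frac{1}{\frac{1}{272} - 95316} = \frac{1}{- \frac{25925951}{272}} = - \frac{272}{25925951}$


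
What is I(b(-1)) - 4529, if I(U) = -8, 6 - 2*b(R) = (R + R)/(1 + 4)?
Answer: -4537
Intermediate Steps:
b(R) = 3 - R/5 (b(R) = 3 - (R + R)/(2*(1 + 4)) = 3 - 2*R/(2*5) = 3 - R/5)
I(b(-1)) - 4529 = -8 - 4529 = -4537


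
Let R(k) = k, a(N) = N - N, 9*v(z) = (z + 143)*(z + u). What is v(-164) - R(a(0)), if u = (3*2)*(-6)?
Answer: 1400/3 ≈ 466.67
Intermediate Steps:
u = -36 (u = 6*(-6) = -36)
v(z) = (-36 + z)*(143 + z)/9 (v(z) = ((z + 143)*(z - 36))/9 = ((143 + z)*(-36 + z))/9 = ((-36 + z)*(143 + z))/9 = (-36 + z)*(143 + z)/9)
a(N) = 0
v(-164) - R(a(0)) = (-572 + (⅑)*(-164)² + (107/9)*(-164)) - 1*0 = (-572 + (⅑)*26896 - 17548/9) + 0 = (-572 + 26896/9 - 17548/9) + 0 = 1400/3 + 0 = 1400/3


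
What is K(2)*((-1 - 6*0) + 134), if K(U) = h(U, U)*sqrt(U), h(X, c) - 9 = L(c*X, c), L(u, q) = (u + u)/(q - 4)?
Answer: 665*sqrt(2) ≈ 940.45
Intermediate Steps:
L(u, q) = 2*u/(-4 + q) (L(u, q) = (2*u)/(-4 + q) = 2*u/(-4 + q))
h(X, c) = 9 + 2*X*c/(-4 + c) (h(X, c) = 9 + 2*(c*X)/(-4 + c) = 9 + 2*(X*c)/(-4 + c) = 9 + 2*X*c/(-4 + c))
K(U) = sqrt(U)*(-36 + 2*U**2 + 9*U)/(-4 + U) (K(U) = ((-36 + 9*U + 2*U*U)/(-4 + U))*sqrt(U) = ((-36 + 9*U + 2*U**2)/(-4 + U))*sqrt(U) = ((-36 + 2*U**2 + 9*U)/(-4 + U))*sqrt(U) = sqrt(U)*(-36 + 2*U**2 + 9*U)/(-4 + U))
K(2)*((-1 - 6*0) + 134) = (sqrt(2)*(-36 + 2*2**2 + 9*2)/(-4 + 2))*((-1 - 6*0) + 134) = (sqrt(2)*(-36 + 2*4 + 18)/(-2))*((-1 + 0) + 134) = (sqrt(2)*(-1/2)*(-36 + 8 + 18))*(-1 + 134) = (sqrt(2)*(-1/2)*(-10))*133 = (5*sqrt(2))*133 = 665*sqrt(2)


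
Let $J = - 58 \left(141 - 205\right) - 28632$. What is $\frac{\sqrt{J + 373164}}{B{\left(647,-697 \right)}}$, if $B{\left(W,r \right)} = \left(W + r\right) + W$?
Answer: $\frac{2 \sqrt{87061}}{597} \approx 0.98848$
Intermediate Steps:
$B{\left(W,r \right)} = r + 2 W$
$J = -24920$ ($J = \left(-58\right) \left(-64\right) - 28632 = 3712 - 28632 = -24920$)
$\frac{\sqrt{J + 373164}}{B{\left(647,-697 \right)}} = \frac{\sqrt{-24920 + 373164}}{-697 + 2 \cdot 647} = \frac{\sqrt{348244}}{-697 + 1294} = \frac{2 \sqrt{87061}}{597}$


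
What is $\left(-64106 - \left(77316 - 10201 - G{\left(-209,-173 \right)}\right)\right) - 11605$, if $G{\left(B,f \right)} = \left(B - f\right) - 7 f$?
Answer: $-141651$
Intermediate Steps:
$G{\left(B,f \right)} = B - 8 f$
$\left(-64106 - \left(77316 - 10201 - G{\left(-209,-173 \right)}\right)\right) - 11605 = \left(-64106 - \left(76141 - 10201\right)\right) - 11605 = \left(-64106 + \left(\left(-77316 + 10201\right) + \left(-209 + 1384\right)\right)\right) - 11605 = \left(-64106 + \left(-67115 + 1175\right)\right) - 11605 = \left(-64106 - 65940\right) - 11605 = -130046 - 11605 = -141651$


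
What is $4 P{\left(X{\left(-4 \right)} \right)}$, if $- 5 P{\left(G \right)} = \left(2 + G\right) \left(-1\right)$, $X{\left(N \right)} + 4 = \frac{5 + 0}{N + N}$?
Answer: $- \frac{21}{10} \approx -2.1$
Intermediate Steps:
$X{\left(N \right)} = -4 + \frac{5}{2 N}$ ($X{\left(N \right)} = -4 + \frac{5 + 0}{N + N} = -4 + \frac{5}{2 N}$)
$P{\left(G \right)} = \frac{2}{5} + \frac{G}{5}$ ($P{\left(G \right)} = - \frac{\left(2 + G\right) \left(-1\right)}{5} = - \frac{-2 - G}{5} = \frac{2}{5} + \frac{G}{5}$)
$4 P{\left(X{\left(-4 \right)} \right)} = 4 \left(\frac{2}{5} + \frac{-4 + \frac{5}{2 \left(-4\right)}}{5}\right) = 4 \left(\frac{2}{5} + \frac{-4 + \frac{5}{2} \left(- \frac{1}{4}\right)}{5}\right) = 4 \left(\frac{2}{5} + \frac{-4 - \frac{5}{8}}{5}\right) = 4 \left(\frac{2}{5} + \frac{1}{5} \left(- \frac{37}{8}\right)\right) = 4 \left(\frac{2}{5} - \frac{37}{40}\right) = 4 \left(- \frac{21}{40}\right) = - \frac{21}{10}$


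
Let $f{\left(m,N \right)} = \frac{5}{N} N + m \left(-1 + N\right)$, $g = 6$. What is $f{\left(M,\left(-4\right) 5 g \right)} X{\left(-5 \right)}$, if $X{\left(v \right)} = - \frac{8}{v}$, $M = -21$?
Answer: $\frac{20368}{5} \approx 4073.6$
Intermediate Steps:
$f{\left(m,N \right)} = 5 + m \left(-1 + N\right)$
$f{\left(M,\left(-4\right) 5 g \right)} X{\left(-5 \right)} = \left(5 - -21 + \left(-4\right) 5 \cdot 6 \left(-21\right)\right) \left(- \frac{8}{-5}\right) = \left(5 + 21 + \left(-20\right) 6 \left(-21\right)\right) \left(\left(-8\right) \left(- \frac{1}{5}\right)\right) = \left(5 + 21 - -2520\right) \frac{8}{5} = \left(5 + 21 + 2520\right) \frac{8}{5} = 2546 \cdot \frac{8}{5} = \frac{20368}{5}$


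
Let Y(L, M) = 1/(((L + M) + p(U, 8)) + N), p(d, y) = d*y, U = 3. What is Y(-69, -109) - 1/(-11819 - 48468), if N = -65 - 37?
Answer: -60031/15433472 ≈ -0.0038897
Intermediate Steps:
N = -102
Y(L, M) = 1/(-78 + L + M) (Y(L, M) = 1/(((L + M) + 3*8) - 102) = 1/(((L + M) + 24) - 102) = 1/((24 + L + M) - 102) = 1/(-78 + L + M))
Y(-69, -109) - 1/(-11819 - 48468) = 1/(-78 - 69 - 109) - 1/(-11819 - 48468) = 1/(-256) - 1/(-60287) = -1/256 - 1*(-1/60287) = -1/256 + 1/60287 = -60031/15433472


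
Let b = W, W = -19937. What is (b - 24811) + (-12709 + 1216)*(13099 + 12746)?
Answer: -297081333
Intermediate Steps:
b = -19937
(b - 24811) + (-12709 + 1216)*(13099 + 12746) = (-19937 - 24811) + (-12709 + 1216)*(13099 + 12746) = -44748 - 11493*25845 = -44748 - 297036585 = -297081333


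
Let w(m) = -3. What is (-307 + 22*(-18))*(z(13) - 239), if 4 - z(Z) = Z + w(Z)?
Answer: 172235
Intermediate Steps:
z(Z) = 7 - Z (z(Z) = 4 - (Z - 3) = 4 - (-3 + Z) = 4 + (3 - Z) = 7 - Z)
(-307 + 22*(-18))*(z(13) - 239) = (-307 + 22*(-18))*((7 - 1*13) - 239) = (-307 - 396)*((7 - 13) - 239) = -703*(-6 - 239) = -703*(-245) = 172235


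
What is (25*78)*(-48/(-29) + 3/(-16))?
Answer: 663975/232 ≈ 2862.0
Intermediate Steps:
(25*78)*(-48/(-29) + 3/(-16)) = 1950*(-48*(-1/29) + 3*(-1/16)) = 1950*(48/29 - 3/16) = 1950*(681/464) = 663975/232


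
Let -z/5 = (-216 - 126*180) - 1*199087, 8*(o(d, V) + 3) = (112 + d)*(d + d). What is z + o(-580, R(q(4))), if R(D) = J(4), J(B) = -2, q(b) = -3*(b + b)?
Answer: 1177772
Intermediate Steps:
q(b) = -6*b
R(D) = -2
o(d, V) = -3 + d*(112 + d)/4 (o(d, V) = -3 + ((112 + d)*(d + d))/8 = -3 + ((112 + d)*(2*d))/8 = -3 + (2*d*(112 + d))/8 = -3 + d*(112 + d)/4)
z = 1109915 (z = -5*((-216 - 126*180) - 1*199087) = -5*((-216 - 22680) - 199087) = -5*(-22896 - 199087) = -5*(-221983) = 1109915)
z + o(-580, R(q(4))) = 1109915 + (-3 + 28*(-580) + (¼)*(-580)²) = 1109915 + (-3 - 16240 + (¼)*336400) = 1109915 + (-3 - 16240 + 84100) = 1109915 + 67857 = 1177772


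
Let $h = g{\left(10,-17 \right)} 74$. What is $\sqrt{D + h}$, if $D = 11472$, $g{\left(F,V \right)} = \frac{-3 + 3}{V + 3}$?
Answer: $4 \sqrt{717} \approx 107.11$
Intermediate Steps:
$g{\left(F,V \right)} = 0$ ($g{\left(F,V \right)} = \frac{0}{3 + V} = 0$)
$h = 0$ ($h = 0 \cdot 74 = 0$)
$\sqrt{D + h} = \sqrt{11472 + 0} = \sqrt{11472} = 4 \sqrt{717}$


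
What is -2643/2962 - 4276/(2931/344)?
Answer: -4364682761/8681622 ≈ -502.75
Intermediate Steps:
-2643/2962 - 4276/(2931/344) = -2643*1/2962 - 4276/(2931*(1/344)) = -2643/2962 - 4276/2931/344 = -2643/2962 - 4276*344/2931 = -2643/2962 - 1470944/2931 = -4364682761/8681622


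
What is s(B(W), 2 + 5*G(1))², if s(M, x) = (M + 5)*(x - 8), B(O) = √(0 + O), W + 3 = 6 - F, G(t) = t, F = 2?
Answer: 36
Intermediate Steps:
W = 1 (W = -3 + (6 - 1*2) = -3 + (6 - 2) = -3 + 4 = 1)
B(O) = √O
s(M, x) = (-8 + x)*(5 + M) (s(M, x) = (5 + M)*(-8 + x) = (-8 + x)*(5 + M))
s(B(W), 2 + 5*G(1))² = (-40 - 8*√1 + 5*(2 + 5*1) + √1*(2 + 5*1))² = (-40 - 8*1 + 5*(2 + 5) + 1*(2 + 5))² = (-40 - 8 + 5*7 + 1*7)² = (-40 - 8 + 35 + 7)² = (-6)² = 36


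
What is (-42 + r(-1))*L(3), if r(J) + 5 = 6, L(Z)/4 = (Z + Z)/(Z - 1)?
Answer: -492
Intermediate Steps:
L(Z) = 8*Z/(-1 + Z) (L(Z) = 4*((Z + Z)/(Z - 1)) = 4*((2*Z)/(-1 + Z)) = 4*(2*Z/(-1 + Z)) = 8*Z/(-1 + Z))
r(J) = 1 (r(J) = -5 + 6 = 1)
(-42 + r(-1))*L(3) = (-42 + 1)*(8*3/(-1 + 3)) = -328*3/2 = -41*12 = -492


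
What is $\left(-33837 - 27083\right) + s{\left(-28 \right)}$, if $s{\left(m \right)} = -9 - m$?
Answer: $-60901$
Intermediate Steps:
$\left(-33837 - 27083\right) + s{\left(-28 \right)} = \left(-33837 - 27083\right) - -19 = -60920 + \left(-9 + 28\right) = -60920 + 19 = -60901$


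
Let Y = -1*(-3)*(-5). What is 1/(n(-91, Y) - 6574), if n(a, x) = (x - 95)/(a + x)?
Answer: -53/348367 ≈ -0.00015214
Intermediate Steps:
Y = -15 (Y = 3*(-5) = -15)
n(a, x) = (-95 + x)/(a + x)
1/(n(-91, Y) - 6574) = 1/((-95 - 15)/(-91 - 15) - 6574) = 1/(-110/(-106) - 6574) = 1/(-1/106*(-110) - 6574) = 1/(55/53 - 6574) = 1/(-348367/53) = -53/348367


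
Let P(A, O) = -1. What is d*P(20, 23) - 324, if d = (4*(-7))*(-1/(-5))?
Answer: -1592/5 ≈ -318.40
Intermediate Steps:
d = -28/5 (d = -(-28)*(-1)/5 = -28*⅕ = -28/5 ≈ -5.6000)
d*P(20, 23) - 324 = -28/5*(-1) - 324 = 28/5 - 324 = -1592/5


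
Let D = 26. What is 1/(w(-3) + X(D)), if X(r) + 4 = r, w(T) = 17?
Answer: 1/39 ≈ 0.025641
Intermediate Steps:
X(r) = -4 + r
1/(w(-3) + X(D)) = 1/(17 + (-4 + 26)) = 1/(17 + 22) = 1/39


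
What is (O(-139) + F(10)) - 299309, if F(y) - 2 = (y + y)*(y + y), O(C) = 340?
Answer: -298567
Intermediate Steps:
F(y) = 2 + 4*y² (F(y) = 2 + (y + y)*(y + y) = 2 + (2*y)*(2*y) = 2 + 4*y²)
(O(-139) + F(10)) - 299309 = (340 + (2 + 4*10²)) - 299309 = (340 + (2 + 4*100)) - 299309 = (340 + (2 + 400)) - 299309 = (340 + 402) - 299309 = 742 - 299309 = -298567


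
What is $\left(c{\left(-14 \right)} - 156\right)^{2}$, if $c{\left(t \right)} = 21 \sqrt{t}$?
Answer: $18162 - 6552 i \sqrt{14} \approx 18162.0 - 24515.0 i$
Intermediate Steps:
$\left(c{\left(-14 \right)} - 156\right)^{2} = \left(21 \sqrt{-14} - 156\right)^{2} = \left(21 i \sqrt{14} - 156\right)^{2} = \left(-156 + 21 i \sqrt{14}\right)^{2}$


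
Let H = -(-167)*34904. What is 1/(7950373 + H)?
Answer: 1/13779341 ≈ 7.2572e-8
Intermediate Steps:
H = 5828968 (H = -167*(-34904) = 5828968)
1/(7950373 + H) = 1/(7950373 + 5828968) = 1/13779341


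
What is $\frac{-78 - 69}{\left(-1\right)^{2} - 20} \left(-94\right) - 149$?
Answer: $- \frac{16649}{19} \approx -876.26$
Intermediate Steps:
$\frac{-78 - 69}{\left(-1\right)^{2} - 20} \left(-94\right) - 149 = - \frac{147}{1 - 20} \left(-94\right) - 149 = - \frac{147}{-19} \left(-94\right) - 149 = \left(-147\right) \left(- \frac{1}{19}\right) \left(-94\right) - 149 = \frac{147}{19} \left(-94\right) - 149 = - \frac{13818}{19} - 149 = - \frac{16649}{19}$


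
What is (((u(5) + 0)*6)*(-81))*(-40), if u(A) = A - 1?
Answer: 77760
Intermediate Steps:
u(A) = -1 + A
(((u(5) + 0)*6)*(-81))*(-40) = ((((-1 + 5) + 0)*6)*(-81))*(-40) = (((4 + 0)*6)*(-81))*(-40) = ((4*6)*(-81))*(-40) = (24*(-81))*(-40) = -1944*(-40) = 77760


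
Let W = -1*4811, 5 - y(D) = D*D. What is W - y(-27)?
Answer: -4087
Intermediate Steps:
y(D) = 5 - D² (y(D) = 5 - D*D = 5 - D²)
W = -4811
W - y(-27) = -4811 - (5 - 1*(-27)²) = -4811 - (5 - 1*729) = -4811 - (5 - 729) = -4811 - 1*(-724) = -4811 + 724 = -4087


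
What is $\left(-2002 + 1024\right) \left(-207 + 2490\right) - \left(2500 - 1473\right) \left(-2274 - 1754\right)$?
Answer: $1903982$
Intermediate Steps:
$\left(-2002 + 1024\right) \left(-207 + 2490\right) - \left(2500 - 1473\right) \left(-2274 - 1754\right) = \left(-978\right) 2283 - 1027 \left(-4028\right) = -2232774 - -4136756 = -2232774 + 4136756 = 1903982$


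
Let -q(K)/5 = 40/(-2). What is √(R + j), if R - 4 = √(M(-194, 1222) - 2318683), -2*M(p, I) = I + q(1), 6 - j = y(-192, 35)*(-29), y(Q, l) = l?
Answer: √(1025 + 4*I*√144959) ≈ 37.82 + 20.134*I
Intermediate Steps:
q(K) = 100 (q(K) = -200/(-2) = -200*(-1)/2 = -5*(-20) = 100)
j = 1021 (j = 6 - 35*(-29) = 6 - 1*(-1015) = 6 + 1015 = 1021)
M(p, I) = -50 - I/2 (M(p, I) = -(I + 100)/2 = -(100 + I)/2 = -50 - I/2)
R = 4 + 4*I*√144959 (R = 4 + √((-50 - ½*1222) - 2318683) = 4 + √((-50 - 611) - 2318683) = 4 + √(-661 - 2318683) = 4 + √(-2319344) = 4 + 4*I*√144959 ≈ 4.0 + 1522.9*I)
√(R + j) = √((4 + 4*I*√144959) + 1021) = √(1025 + 4*I*√144959)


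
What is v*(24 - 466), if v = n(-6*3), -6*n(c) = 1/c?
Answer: -221/54 ≈ -4.0926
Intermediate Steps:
n(c) = -1/(6*c)
v = 1/108 (v = -1/(6*((-6*3))) = -1/6/(-18) = -1/6*(-1/18) = 1/108 ≈ 0.0092593)
v*(24 - 466) = (24 - 466)/108 = (1/108)*(-442) = -221/54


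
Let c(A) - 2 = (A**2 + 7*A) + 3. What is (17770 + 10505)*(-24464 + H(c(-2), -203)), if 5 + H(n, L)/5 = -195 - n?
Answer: -719287725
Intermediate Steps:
c(A) = 5 + A**2 + 7*A (c(A) = 2 + ((A**2 + 7*A) + 3) = 2 + (3 + A**2 + 7*A) = 5 + A**2 + 7*A)
H(n, L) = -1000 - 5*n (H(n, L) = -25 + 5*(-195 - n) = -25 + (-975 - 5*n) = -1000 - 5*n)
(17770 + 10505)*(-24464 + H(c(-2), -203)) = (17770 + 10505)*(-24464 + (-1000 - 5*(5 + (-2)**2 + 7*(-2)))) = 28275*(-24464 + (-1000 - 5*(5 + 4 - 14))) = 28275*(-24464 + (-1000 - 5*(-5))) = 28275*(-24464 + (-1000 + 25)) = 28275*(-24464 - 975) = 28275*(-25439) = -719287725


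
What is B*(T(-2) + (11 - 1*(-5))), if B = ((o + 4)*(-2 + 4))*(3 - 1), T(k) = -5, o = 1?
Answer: 220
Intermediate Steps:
B = 20 (B = ((1 + 4)*(-2 + 4))*(3 - 1) = (5*2)*2 = 10*2 = 20)
B*(T(-2) + (11 - 1*(-5))) = 20*(-5 + (11 - 1*(-5))) = 20*(-5 + (11 + 5)) = 20*(-5 + 16) = 20*11 = 220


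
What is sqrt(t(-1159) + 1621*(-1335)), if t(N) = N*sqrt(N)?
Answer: sqrt(-2164035 - 1159*I*sqrt(1159)) ≈ 13.41 - 1471.1*I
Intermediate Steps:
t(N) = N**(3/2)
sqrt(t(-1159) + 1621*(-1335)) = sqrt((-1159)**(3/2) + 1621*(-1335)) = sqrt(-1159*I*sqrt(1159) - 2164035) = sqrt(-2164035 - 1159*I*sqrt(1159))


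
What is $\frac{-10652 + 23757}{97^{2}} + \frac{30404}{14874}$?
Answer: $\frac{240497503}{69974733} \approx 3.4369$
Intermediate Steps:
$\frac{-10652 + 23757}{97^{2}} + \frac{30404}{14874} = \frac{13105}{9409} + 30404 \cdot \frac{1}{14874} = 13105 \cdot \frac{1}{9409} + \frac{15202}{7437} = \frac{13105}{9409} + \frac{15202}{7437} = \frac{240497503}{69974733}$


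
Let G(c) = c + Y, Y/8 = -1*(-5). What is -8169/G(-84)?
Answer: 8169/44 ≈ 185.66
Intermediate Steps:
Y = 40 (Y = 8*(-1*(-5)) = 8*5 = 40)
G(c) = 40 + c (G(c) = c + 40 = 40 + c)
-8169/G(-84) = -8169/(40 - 84) = -8169/(-44) = -8169*(-1/44) = 8169/44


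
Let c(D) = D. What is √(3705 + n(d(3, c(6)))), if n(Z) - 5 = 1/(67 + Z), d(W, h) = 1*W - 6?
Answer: √237441/8 ≈ 60.910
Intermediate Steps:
d(W, h) = -6 + W (d(W, h) = W - 6 = -6 + W)
n(Z) = 5 + 1/(67 + Z)
√(3705 + n(d(3, c(6)))) = √(3705 + (336 + 5*(-6 + 3))/(67 + (-6 + 3))) = √(3705 + (336 + 5*(-3))/(67 - 3)) = √(3705 + (336 - 15)/64) = √(3705 + (1/64)*321) = √(3705 + 321/64) = √(237441/64) = √237441/8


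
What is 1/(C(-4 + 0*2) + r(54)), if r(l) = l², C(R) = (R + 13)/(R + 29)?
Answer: 25/72909 ≈ 0.00034289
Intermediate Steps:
C(R) = (13 + R)/(29 + R)
1/(C(-4 + 0*2) + r(54)) = 1/((13 + (-4 + 0*2))/(29 + (-4 + 0*2)) + 54²) = 1/((13 + (-4 + 0))/(29 + (-4 + 0)) + 2916) = 1/((13 - 4)/(29 - 4) + 2916) = 1/(9/25 + 2916) = 1/(72909/25) = 25/72909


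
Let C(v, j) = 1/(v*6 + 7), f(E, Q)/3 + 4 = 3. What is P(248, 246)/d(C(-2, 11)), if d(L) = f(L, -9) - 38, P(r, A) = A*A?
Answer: -1476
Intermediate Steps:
f(E, Q) = -3 (f(E, Q) = -12 + 3*3 = -12 + 9 = -3)
P(r, A) = A**2
C(v, j) = 1/(7 + 6*v) (C(v, j) = 1/(6*v + 7) = 1/(7 + 6*v))
d(L) = -41 (d(L) = -3 - 38 = -41)
P(248, 246)/d(C(-2, 11)) = 246**2/(-41) = 60516*(-1/41) = -1476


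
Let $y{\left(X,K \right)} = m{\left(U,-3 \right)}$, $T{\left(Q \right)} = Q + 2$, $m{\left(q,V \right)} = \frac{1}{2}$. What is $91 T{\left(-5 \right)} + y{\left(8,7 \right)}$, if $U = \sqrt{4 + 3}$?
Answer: $- \frac{545}{2} \approx -272.5$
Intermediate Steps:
$U = \sqrt{7} \approx 2.6458$
$m{\left(q,V \right)} = \frac{1}{2}$
$T{\left(Q \right)} = 2 + Q$
$y{\left(X,K \right)} = \frac{1}{2}$
$91 T{\left(-5 \right)} + y{\left(8,7 \right)} = 91 \left(2 - 5\right) + \frac{1}{2} = 91 \left(-3\right) + \frac{1}{2} = -273 + \frac{1}{2} = - \frac{545}{2}$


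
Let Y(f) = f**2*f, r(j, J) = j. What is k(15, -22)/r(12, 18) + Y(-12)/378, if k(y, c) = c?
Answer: -269/42 ≈ -6.4048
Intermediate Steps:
Y(f) = f**3
k(15, -22)/r(12, 18) + Y(-12)/378 = -22/12 + (-12)**3/378 = -22*1/12 - 1728*1/378 = -11/6 - 32/7 = -269/42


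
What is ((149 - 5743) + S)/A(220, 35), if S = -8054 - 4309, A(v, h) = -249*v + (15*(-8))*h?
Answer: 17957/58980 ≈ 0.30446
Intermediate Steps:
A(v, h) = -249*v - 120*h
S = -12363
((149 - 5743) + S)/A(220, 35) = ((149 - 5743) - 12363)/(-249*220 - 120*35) = (-5594 - 12363)/(-54780 - 4200) = -17957/(-58980) = -17957*(-1/58980) = 17957/58980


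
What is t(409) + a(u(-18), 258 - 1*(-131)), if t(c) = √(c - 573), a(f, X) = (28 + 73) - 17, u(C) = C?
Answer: 84 + 2*I*√41 ≈ 84.0 + 12.806*I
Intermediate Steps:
a(f, X) = 84 (a(f, X) = 101 - 17 = 84)
t(c) = √(-573 + c)
t(409) + a(u(-18), 258 - 1*(-131)) = √(-573 + 409) + 84 = √(-164) + 84 = 2*I*√41 + 84 = 84 + 2*I*√41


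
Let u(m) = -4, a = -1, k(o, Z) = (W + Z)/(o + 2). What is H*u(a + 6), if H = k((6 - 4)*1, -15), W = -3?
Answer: 18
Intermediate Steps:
k(o, Z) = (-3 + Z)/(2 + o) (k(o, Z) = (-3 + Z)/(o + 2) = (-3 + Z)/(2 + o))
H = -9/2 (H = (-3 - 15)/(2 + (6 - 4)*1) = -18/(2 + 2*1) = -18/(2 + 2) = -18/4 = (¼)*(-18) = -9/2 ≈ -4.5000)
H*u(a + 6) = -9/2*(-4) = 18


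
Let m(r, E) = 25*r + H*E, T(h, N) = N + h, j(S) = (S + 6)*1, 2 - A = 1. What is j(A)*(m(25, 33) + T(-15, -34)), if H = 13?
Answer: 7035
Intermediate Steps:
A = 1 (A = 2 - 1*1 = 2 - 1 = 1)
j(S) = 6 + S (j(S) = (6 + S)*1 = 6 + S)
m(r, E) = 13*E + 25*r (m(r, E) = 25*r + 13*E = 13*E + 25*r)
j(A)*(m(25, 33) + T(-15, -34)) = (6 + 1)*((13*33 + 25*25) + (-34 - 15)) = 7*((429 + 625) - 49) = 7*(1054 - 49) = 7*1005 = 7035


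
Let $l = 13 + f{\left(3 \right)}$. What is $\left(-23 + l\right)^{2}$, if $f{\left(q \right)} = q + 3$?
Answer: $16$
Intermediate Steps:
$f{\left(q \right)} = 3 + q$
$l = 19$ ($l = 13 + \left(3 + 3\right) = 13 + 6 = 19$)
$\left(-23 + l\right)^{2} = \left(-23 + 19\right)^{2} = \left(-4\right)^{2} = 16$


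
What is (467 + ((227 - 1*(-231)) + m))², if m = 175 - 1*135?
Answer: 931225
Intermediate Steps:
m = 40 (m = 175 - 135 = 40)
(467 + ((227 - 1*(-231)) + m))² = (467 + ((227 - 1*(-231)) + 40))² = (467 + ((227 + 231) + 40))² = (467 + (458 + 40))² = (467 + 498)² = 965² = 931225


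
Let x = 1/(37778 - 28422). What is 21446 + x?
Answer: 200648777/9356 ≈ 21446.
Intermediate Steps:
x = 1/9356 ≈ 0.00010688
21446 + x = 21446 + 1/9356 = 200648777/9356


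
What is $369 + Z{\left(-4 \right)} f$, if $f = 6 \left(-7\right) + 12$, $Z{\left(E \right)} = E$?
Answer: $489$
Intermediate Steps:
$f = -30$ ($f = -42 + 12 = -30$)
$369 + Z{\left(-4 \right)} f = 369 - -120 = 369 + 120 = 489$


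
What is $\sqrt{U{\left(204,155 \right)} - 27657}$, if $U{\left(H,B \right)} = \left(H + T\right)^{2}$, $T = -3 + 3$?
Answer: $3 \sqrt{1551} \approx 118.15$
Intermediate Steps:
$T = 0$
$U{\left(H,B \right)} = H^{2}$ ($U{\left(H,B \right)} = \left(H + 0\right)^{2} = H^{2}$)
$\sqrt{U{\left(204,155 \right)} - 27657} = \sqrt{204^{2} - 27657} = \sqrt{41616 - 27657} = \sqrt{13959} = 3 \sqrt{1551}$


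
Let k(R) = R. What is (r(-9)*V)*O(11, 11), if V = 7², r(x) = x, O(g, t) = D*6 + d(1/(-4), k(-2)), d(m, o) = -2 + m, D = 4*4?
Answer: -165375/4 ≈ -41344.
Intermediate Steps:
D = 16
O(g, t) = 375/4 (O(g, t) = 16*6 + (-2 + 1/(-4)) = 96 + (-2 - ¼) = 96 - 9/4 = 375/4)
V = 49
(r(-9)*V)*O(11, 11) = -9*49*(375/4) = -441*375/4 = -165375/4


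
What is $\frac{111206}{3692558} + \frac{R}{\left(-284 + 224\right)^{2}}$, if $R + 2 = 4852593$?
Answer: $\frac{8959437029689}{6646604400} \approx 1348.0$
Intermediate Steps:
$R = 4852591$ ($R = -2 + 4852593 = 4852591$)
$\frac{111206}{3692558} + \frac{R}{\left(-284 + 224\right)^{2}} = \frac{111206}{3692558} + \frac{4852591}{\left(-284 + 224\right)^{2}} = 111206 \cdot \frac{1}{3692558} + \frac{4852591}{\left(-60\right)^{2}} = \frac{55603}{1846279} + \frac{4852591}{3600} = \frac{8959437029689}{6646604400}$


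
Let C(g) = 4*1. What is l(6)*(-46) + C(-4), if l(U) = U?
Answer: -272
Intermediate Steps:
C(g) = 4
l(6)*(-46) + C(-4) = 6*(-46) + 4 = -276 + 4 = -272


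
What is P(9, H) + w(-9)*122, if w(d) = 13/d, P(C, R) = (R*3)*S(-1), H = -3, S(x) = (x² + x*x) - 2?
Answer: -1586/9 ≈ -176.22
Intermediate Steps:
S(x) = -2 + 2*x² (S(x) = (x² + x²) - 2 = 2*x² - 2 = -2 + 2*x²)
P(C, R) = 0 (P(C, R) = (R*3)*(-2 + 2*(-1)²) = (3*R)*(-2 + 2*1) = (3*R)*(-2 + 2) = (3*R)*0 = 0)
P(9, H) + w(-9)*122 = 0 + (13/(-9))*122 = 0 + (13*(-⅑))*122 = 0 - 13/9*122 = 0 - 1586/9 = -1586/9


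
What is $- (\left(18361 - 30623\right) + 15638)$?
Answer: $-3376$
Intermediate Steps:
$- (\left(18361 - 30623\right) + 15638) = - (-12262 + 15638) = \left(-1\right) 3376 = -3376$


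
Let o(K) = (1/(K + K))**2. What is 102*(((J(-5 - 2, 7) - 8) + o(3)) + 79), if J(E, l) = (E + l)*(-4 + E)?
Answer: 43469/6 ≈ 7244.8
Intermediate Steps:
J(E, l) = (-4 + E)*(E + l)
o(K) = 1/(4*K**2) (o(K) = (1/(2*K))**2 = 1/(4*K**2))
102*(((J(-5 - 2, 7) - 8) + o(3)) + 79) = 102*(((((-5 - 2)**2 - 4*(-5 - 2) - 4*7 + (-5 - 2)*7) - 8) + (1/4)/3**2) + 79) = 102*(((((-7)**2 - 4*(-7) - 28 - 7*7) - 8) + (1/4)*(1/9)) + 79) = 102*((((49 + 28 - 28 - 49) - 8) + 1/36) + 79) = 102*(((0 - 8) + 1/36) + 79) = 102*((-8 + 1/36) + 79) = 102*(-287/36 + 79) = 102*(2557/36) = 43469/6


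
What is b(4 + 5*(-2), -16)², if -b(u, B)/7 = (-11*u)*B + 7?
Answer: 53919649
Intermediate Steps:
b(u, B) = -49 + 77*B*u (b(u, B) = -7*((-11*u)*B + 7) = -7*(-11*B*u + 7) = -7*(7 - 11*B*u) = -49 + 77*B*u)
b(4 + 5*(-2), -16)² = (-49 + 77*(-16)*(4 + 5*(-2)))² = (-49 + 77*(-16)*(4 - 10))² = (-49 + 77*(-16)*(-6))² = (-49 + 7392)² = 7343² = 53919649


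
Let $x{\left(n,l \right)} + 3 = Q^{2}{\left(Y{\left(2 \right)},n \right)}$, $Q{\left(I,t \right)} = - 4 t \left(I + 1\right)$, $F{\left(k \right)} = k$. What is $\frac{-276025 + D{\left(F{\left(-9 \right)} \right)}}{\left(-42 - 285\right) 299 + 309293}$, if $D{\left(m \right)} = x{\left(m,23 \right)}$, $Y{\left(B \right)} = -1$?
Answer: $- \frac{69007}{52880} \approx -1.305$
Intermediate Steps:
$Q{\left(I,t \right)} = - 4 t \left(1 + I\right)$
$x{\left(n,l \right)} = -3$ ($x{\left(n,l \right)} = -3 + \left(- 4 n \left(1 - 1\right)\right)^{2} = -3 + \left(\left(-4\right) n 0\right)^{2} = -3 + 0^{2} = -3 + 0 = -3$)
$D{\left(m \right)} = -3$
$\frac{-276025 + D{\left(F{\left(-9 \right)} \right)}}{\left(-42 - 285\right) 299 + 309293} = \frac{-276025 - 3}{\left(-42 - 285\right) 299 + 309293} = - \frac{276028}{\left(-327\right) 299 + 309293} = - \frac{276028}{-97773 + 309293} = - \frac{276028}{211520} = \left(-276028\right) \frac{1}{211520} = - \frac{69007}{52880}$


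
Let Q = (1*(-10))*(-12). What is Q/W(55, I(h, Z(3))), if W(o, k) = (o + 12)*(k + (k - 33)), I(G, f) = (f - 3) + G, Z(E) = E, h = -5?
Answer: -120/2881 ≈ -0.041652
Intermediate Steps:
Q = 120 (Q = -10*(-12) = 120)
I(G, f) = -3 + G + f (I(G, f) = (-3 + f) + G = -3 + G + f)
W(o, k) = (-33 + 2*k)*(12 + o) (W(o, k) = (12 + o)*(k + (-33 + k)) = (12 + o)*(-33 + 2*k) = (-33 + 2*k)*(12 + o))
Q/W(55, I(h, Z(3))) = 120/(-396 - 33*55 + 24*(-3 - 5 + 3) + 2*(-3 - 5 + 3)*55) = 120/(-396 - 1815 + 24*(-5) + 2*(-5)*55) = 120/(-396 - 1815 - 120 - 550) = 120/(-2881) = 120*(-1/2881) = -120/2881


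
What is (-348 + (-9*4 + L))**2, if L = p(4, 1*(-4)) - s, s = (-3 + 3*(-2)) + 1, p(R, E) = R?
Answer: 138384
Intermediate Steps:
s = -8 (s = (-3 - 6) + 1 = -9 + 1 = -8)
L = 12 (L = 4 - 1*(-8) = 4 + 8 = 12)
(-348 + (-9*4 + L))**2 = (-348 + (-9*4 + 12))**2 = (-348 + (-36 + 12))**2 = (-348 - 24)**2 = (-372)**2 = 138384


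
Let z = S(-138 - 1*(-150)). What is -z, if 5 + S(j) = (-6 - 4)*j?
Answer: 125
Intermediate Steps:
S(j) = -5 - 10*j (S(j) = -5 + (-6 - 4)*j = -5 - 10*j)
z = -125 (z = -5 - 10*(-138 - 1*(-150)) = -5 - 10*(-138 + 150) = -5 - 10*12 = -5 - 120 = -125)
-z = -1*(-125) = 125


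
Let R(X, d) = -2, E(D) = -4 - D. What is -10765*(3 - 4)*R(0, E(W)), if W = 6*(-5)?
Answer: -21530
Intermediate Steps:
W = -30
-10765*(3 - 4)*R(0, E(W)) = -10765*(3 - 4)*(-2) = -(-10765)*(-2) = -10765*2 = -21530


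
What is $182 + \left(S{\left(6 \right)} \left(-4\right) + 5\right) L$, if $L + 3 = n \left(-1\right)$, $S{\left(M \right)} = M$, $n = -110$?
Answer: $-1851$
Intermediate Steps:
$L = 107$ ($L = -3 - -110 = -3 + 110 = 107$)
$182 + \left(S{\left(6 \right)} \left(-4\right) + 5\right) L = 182 + \left(6 \left(-4\right) + 5\right) 107 = 182 + \left(-24 + 5\right) 107 = 182 - 2033 = -1851$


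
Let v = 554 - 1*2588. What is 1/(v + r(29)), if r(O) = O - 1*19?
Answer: -1/2024 ≈ -0.00049407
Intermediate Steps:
r(O) = -19 + O (r(O) = O - 19 = -19 + O)
v = -2034 (v = 554 - 2588 = -2034)
1/(v + r(29)) = 1/(-2034 + (-19 + 29)) = 1/(-2034 + 10) = 1/(-2024) = -1/2024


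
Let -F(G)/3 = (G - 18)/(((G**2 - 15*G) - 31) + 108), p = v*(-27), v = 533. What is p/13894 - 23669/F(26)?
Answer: 19895796139/55576 ≈ 3.5799e+5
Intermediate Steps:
p = -14391 (p = 533*(-27) = -14391)
F(G) = -3*(-18 + G)/(77 + G**2 - 15*G) (F(G) = -3*(G - 18)/(((G**2 - 15*G) - 31) + 108) = -3*(-18 + G)/((-31 + G**2 - 15*G) + 108) = -3*(-18 + G)/(77 + G**2 - 15*G))
p/13894 - 23669/F(26) = -14391/13894 - 23669*(77 + 26**2 - 15*26)/(3*(18 - 1*26)) = -14391*1/13894 - 23669*(77 + 676 - 390)/(3*(18 - 26)) = -14391/13894 - 23669/(3*(-8)/363) = -14391/13894 - 23669/(3*(1/363)*(-8)) = -14391/13894 - 23669/(-8/121) = -14391/13894 - 23669*(-121/8) = -14391/13894 + 2863949/8 = 19895796139/55576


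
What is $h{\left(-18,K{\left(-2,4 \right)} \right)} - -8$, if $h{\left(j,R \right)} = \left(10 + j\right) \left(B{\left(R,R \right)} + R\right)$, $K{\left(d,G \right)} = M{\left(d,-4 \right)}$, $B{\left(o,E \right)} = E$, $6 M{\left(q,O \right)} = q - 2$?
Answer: $\frac{56}{3} \approx 18.667$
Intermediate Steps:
$M{\left(q,O \right)} = - \frac{1}{3} + \frac{q}{6}$ ($M{\left(q,O \right)} = \frac{q - 2}{6} = \frac{-2 + q}{6} = - \frac{1}{3} + \frac{q}{6}$)
$K{\left(d,G \right)} = - \frac{1}{3} + \frac{d}{6}$
$h{\left(j,R \right)} = 2 R \left(10 + j\right)$ ($h{\left(j,R \right)} = \left(10 + j\right) \left(R + R\right) = \left(10 + j\right) 2 R = 2 R \left(10 + j\right)$)
$h{\left(-18,K{\left(-2,4 \right)} \right)} - -8 = 2 \left(- \frac{1}{3} + \frac{1}{6} \left(-2\right)\right) \left(10 - 18\right) - -8 = 2 \left(- \frac{1}{3} - \frac{1}{3}\right) \left(-8\right) + 8 = 2 \left(- \frac{2}{3}\right) \left(-8\right) + 8 = \frac{32}{3} + 8 = \frac{56}{3}$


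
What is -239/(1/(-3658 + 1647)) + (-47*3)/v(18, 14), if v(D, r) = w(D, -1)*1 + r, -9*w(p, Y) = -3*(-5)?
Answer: 17782850/37 ≈ 4.8062e+5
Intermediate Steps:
w(p, Y) = -5/3 (w(p, Y) = -(-1)*(-5)/3 = -⅑*15 = -5/3)
v(D, r) = -5/3 + r (v(D, r) = -5/3*1 + r = -5/3 + r)
-239/(1/(-3658 + 1647)) + (-47*3)/v(18, 14) = -239/(1/(-3658 + 1647)) + (-47*3)/(-5/3 + 14) = -239/(1/(-2011)) - 141/37/3 = -239/(-1/2011) - 141*3/37 = -239*(-2011) - 423/37 = 480629 - 423/37 = 17782850/37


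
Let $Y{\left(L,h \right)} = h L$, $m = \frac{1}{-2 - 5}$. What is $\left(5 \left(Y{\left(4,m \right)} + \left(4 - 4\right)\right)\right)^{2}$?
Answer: $\frac{400}{49} \approx 8.1633$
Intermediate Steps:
$m = - \frac{1}{7}$ ($m = \frac{1}{-7} = - \frac{1}{7} \approx -0.14286$)
$Y{\left(L,h \right)} = L h$
$\left(5 \left(Y{\left(4,m \right)} + \left(4 - 4\right)\right)\right)^{2} = \left(5 \left(4 \left(- \frac{1}{7}\right) + \left(4 - 4\right)\right)\right)^{2} = \left(5 \left(- \frac{4}{7} + \left(4 - 4\right)\right)\right)^{2} = \left(5 \left(- \frac{4}{7} + 0\right)\right)^{2} = \left(5 \left(- \frac{4}{7}\right)\right)^{2} = \left(- \frac{20}{7}\right)^{2} = \frac{400}{49}$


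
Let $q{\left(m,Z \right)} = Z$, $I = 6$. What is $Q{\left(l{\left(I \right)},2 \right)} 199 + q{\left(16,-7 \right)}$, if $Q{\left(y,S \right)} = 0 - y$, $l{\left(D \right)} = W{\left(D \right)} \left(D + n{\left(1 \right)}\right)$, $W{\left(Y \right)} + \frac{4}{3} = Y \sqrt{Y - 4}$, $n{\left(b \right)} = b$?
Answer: $\frac{5551}{3} - 8358 \sqrt{2} \approx -9969.7$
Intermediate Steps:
$W{\left(Y \right)} = - \frac{4}{3} + Y \sqrt{-4 + Y}$ ($W{\left(Y \right)} = - \frac{4}{3} + Y \sqrt{Y - 4} = - \frac{4}{3} + Y \sqrt{-4 + Y}$)
$l{\left(D \right)} = \left(1 + D\right) \left(- \frac{4}{3} + D \sqrt{-4 + D}\right)$ ($l{\left(D \right)} = \left(- \frac{4}{3} + D \sqrt{-4 + D}\right) \left(D + 1\right) = \left(- \frac{4}{3} + D \sqrt{-4 + D}\right) \left(1 + D\right) = \left(1 + D\right) \left(- \frac{4}{3} + D \sqrt{-4 + D}\right)$)
$Q{\left(y,S \right)} = - y$
$Q{\left(l{\left(I \right)},2 \right)} 199 + q{\left(16,-7 \right)} = - \frac{\left(1 + 6\right) \left(-4 + 3 \cdot 6 \sqrt{-4 + 6}\right)}{3} \cdot 199 - 7 = - \frac{7 \left(-4 + 3 \cdot 6 \sqrt{2}\right)}{3} \cdot 199 - 7 = - \frac{7 \left(-4 + 18 \sqrt{2}\right)}{3} \cdot 199 - 7 = - (- \frac{28}{3} + 42 \sqrt{2}) 199 - 7 = \left(\frac{28}{3} - 42 \sqrt{2}\right) 199 - 7 = \left(\frac{5572}{3} - 8358 \sqrt{2}\right) - 7 = \frac{5551}{3} - 8358 \sqrt{2}$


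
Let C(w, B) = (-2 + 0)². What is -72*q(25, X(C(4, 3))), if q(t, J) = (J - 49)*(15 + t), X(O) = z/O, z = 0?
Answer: 141120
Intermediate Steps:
C(w, B) = 4 (C(w, B) = (-2)² = 4)
X(O) = 0 (X(O) = 0/O = 0)
q(t, J) = (-49 + J)*(15 + t)
-72*q(25, X(C(4, 3))) = -72*(-735 - 49*25 + 15*0 + 0*25) = -72*(-735 - 1225 + 0 + 0) = -72*(-1960) = 141120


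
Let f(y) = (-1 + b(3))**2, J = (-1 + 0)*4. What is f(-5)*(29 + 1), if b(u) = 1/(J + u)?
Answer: 120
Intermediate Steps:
J = -4 (J = -1*4 = -4)
b(u) = 1/(-4 + u)
f(y) = 4 (f(y) = (-1 + 1/(-4 + 3))**2 = (-1 + 1/(-1))**2 = (-1 - 1)**2 = (-2)**2 = 4)
f(-5)*(29 + 1) = 4*(29 + 1) = 4*30 = 120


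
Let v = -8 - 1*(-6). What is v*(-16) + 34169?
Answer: 34201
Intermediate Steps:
v = -2 (v = -8 + 6 = -2)
v*(-16) + 34169 = -2*(-16) + 34169 = 32 + 34169 = 34201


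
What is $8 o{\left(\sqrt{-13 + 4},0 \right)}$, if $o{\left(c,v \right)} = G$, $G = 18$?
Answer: $144$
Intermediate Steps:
$o{\left(c,v \right)} = 18$
$8 o{\left(\sqrt{-13 + 4},0 \right)} = 8 \cdot 18 = 144$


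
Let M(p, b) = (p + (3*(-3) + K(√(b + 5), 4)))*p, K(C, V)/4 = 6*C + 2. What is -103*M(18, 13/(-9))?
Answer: -31518 - 59328*√2 ≈ -1.1542e+5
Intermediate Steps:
K(C, V) = 8 + 24*C (K(C, V) = 4*(6*C + 2) = 4*(2 + 6*C) = 8 + 24*C)
M(p, b) = p*(-1 + p + 24*√(5 + b)) (M(p, b) = (p + (3*(-3) + (8 + 24*√(b + 5))))*p = (p + (-9 + (8 + 24*√(5 + b))))*p = (p + (-1 + 24*√(5 + b)))*p = (-1 + p + 24*√(5 + b))*p = p*(-1 + p + 24*√(5 + b)))
-103*M(18, 13/(-9)) = -1854*(-1 + 18 + 24*√(5 + 13/(-9))) = -1854*(-1 + 18 + 24*√(5 + 13*(-⅑))) = -1854*(-1 + 18 + 24*√(5 - 13/9)) = -1854*(-1 + 18 + 24*√(32/9)) = -1854*(-1 + 18 + 24*(4*√2/3)) = -1854*(-1 + 18 + 32*√2) = -1854*(17 + 32*√2) = -103*(306 + 576*√2) = -31518 - 59328*√2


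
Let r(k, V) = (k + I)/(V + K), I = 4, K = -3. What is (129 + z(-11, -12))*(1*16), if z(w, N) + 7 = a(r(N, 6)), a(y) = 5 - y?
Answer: 6224/3 ≈ 2074.7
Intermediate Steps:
r(k, V) = (4 + k)/(-3 + V) (r(k, V) = (k + 4)/(V - 3) = (4 + k)/(-3 + V))
z(w, N) = -10/3 - N/3 (z(w, N) = -7 + (5 - (4 + N)/(-3 + 6)) = -7 + (5 - (4 + N)/3) = -7 + (5 - (4/3 + N/3)) = -7 + (5 + (-4/3 - N/3)) = -7 + (11/3 - N/3) = -10/3 - N/3)
(129 + z(-11, -12))*(1*16) = (129 + (-10/3 - ⅓*(-12)))*(1*16) = (129 + (-10/3 + 4))*16 = (129 + ⅔)*16 = (389/3)*16 = 6224/3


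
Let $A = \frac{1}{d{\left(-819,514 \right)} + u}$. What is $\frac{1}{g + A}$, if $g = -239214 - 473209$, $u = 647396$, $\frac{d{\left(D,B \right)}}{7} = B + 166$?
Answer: $- \frac{652156}{464610933987} \approx -1.4037 \cdot 10^{-6}$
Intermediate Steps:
$d{\left(D,B \right)} = 1162 + 7 B$ ($d{\left(D,B \right)} = 7 \left(B + 166\right) = 7 \left(166 + B\right) = 1162 + 7 B$)
$g = -712423$ ($g = -239214 - 473209 = -712423$)
$A = \frac{1}{652156}$ ($A = \frac{1}{\left(1162 + 7 \cdot 514\right) + 647396} = \frac{1}{\left(1162 + 3598\right) + 647396} = \frac{1}{4760 + 647396} = \frac{1}{652156} \approx 1.5334 \cdot 10^{-6}$)
$\frac{1}{g + A} = \frac{1}{-712423 + \frac{1}{652156}} = \frac{1}{- \frac{464610933987}{652156}} = - \frac{652156}{464610933987}$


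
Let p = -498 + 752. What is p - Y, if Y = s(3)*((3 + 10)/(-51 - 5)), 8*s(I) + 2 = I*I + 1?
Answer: 14237/56 ≈ 254.23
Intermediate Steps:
s(I) = -⅛ + I²/8 (s(I) = -¼ + (I*I + 1)/8 = -¼ + (I² + 1)/8 = -¼ + (1 + I²)/8 = -¼ + (⅛ + I²/8) = -⅛ + I²/8)
p = 254
Y = -13/56 (Y = (-⅛ + (⅛)*3²)*((3 + 10)/(-51 - 5)) = (-⅛ + (⅛)*9)*(13/(-56)) = (-⅛ + 9/8)*(13*(-1/56)) = 1*(-13/56) = -13/56 ≈ -0.23214)
p - Y = 254 - 1*(-13/56) = 254 + 13/56 = 14237/56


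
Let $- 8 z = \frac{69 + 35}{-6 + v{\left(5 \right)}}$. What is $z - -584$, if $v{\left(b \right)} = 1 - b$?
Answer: $\frac{5853}{10} \approx 585.3$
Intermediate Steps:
$z = \frac{13}{10}$ ($z = - \frac{\left(69 + 35\right) \frac{1}{-6 + \left(1 - 5\right)}}{8} = - \frac{104 \frac{1}{-6 + \left(1 - 5\right)}}{8} = - \frac{104 \frac{1}{-6 - 4}}{8} = - \frac{104 \frac{1}{-10}}{8} = - \frac{104 \left(- \frac{1}{10}\right)}{8} = \left(- \frac{1}{8}\right) \left(- \frac{52}{5}\right) = \frac{13}{10} \approx 1.3$)
$z - -584 = \frac{13}{10} - -584 = \frac{13}{10} + 584 = \frac{5853}{10}$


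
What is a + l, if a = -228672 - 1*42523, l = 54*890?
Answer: -223135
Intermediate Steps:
l = 48060
a = -271195 (a = -228672 - 42523 = -271195)
a + l = -271195 + 48060 = -223135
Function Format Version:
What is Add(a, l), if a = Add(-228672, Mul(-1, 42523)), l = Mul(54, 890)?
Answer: -223135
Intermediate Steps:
l = 48060
a = -271195 (a = Add(-228672, -42523) = -271195)
Add(a, l) = Add(-271195, 48060) = -223135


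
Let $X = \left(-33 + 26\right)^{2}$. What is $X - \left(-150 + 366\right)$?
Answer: $-167$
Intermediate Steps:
$X = 49$ ($X = \left(-7\right)^{2} = 49$)
$X - \left(-150 + 366\right) = 49 - \left(-150 + 366\right) = 49 - 216 = -167$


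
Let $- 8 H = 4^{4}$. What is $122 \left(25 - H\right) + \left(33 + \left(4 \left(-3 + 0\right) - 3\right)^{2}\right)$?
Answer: $7212$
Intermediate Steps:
$H = -32$ ($H = - \frac{4^{4}}{8} = \left(- \frac{1}{8}\right) 256 = -32$)
$122 \left(25 - H\right) + \left(33 + \left(4 \left(-3 + 0\right) - 3\right)^{2}\right) = 122 \left(25 - -32\right) + \left(33 + \left(4 \left(-3 + 0\right) - 3\right)^{2}\right) = 122 \left(25 + 32\right) + \left(33 + \left(4 \left(-3\right) - 3\right)^{2}\right) = 122 \cdot 57 + \left(33 + \left(-12 - 3\right)^{2}\right) = 6954 + \left(33 + \left(-15\right)^{2}\right) = 6954 + \left(33 + 225\right) = 6954 + 258 = 7212$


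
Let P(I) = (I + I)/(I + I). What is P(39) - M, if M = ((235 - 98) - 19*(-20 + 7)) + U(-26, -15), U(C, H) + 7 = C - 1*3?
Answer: -347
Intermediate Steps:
U(C, H) = -10 + C (U(C, H) = -7 + (C - 1*3) = -7 + (C - 3) = -7 + (-3 + C) = -10 + C)
P(I) = 1 (P(I) = (2*I)/((2*I)) = (2*I)*(1/(2*I)) = 1)
M = 348 (M = ((235 - 98) - 19*(-20 + 7)) + (-10 - 26) = (137 - 19*(-13)) - 36 = (137 + 247) - 36 = 384 - 36 = 348)
P(39) - M = 1 - 1*348 = 1 - 348 = -347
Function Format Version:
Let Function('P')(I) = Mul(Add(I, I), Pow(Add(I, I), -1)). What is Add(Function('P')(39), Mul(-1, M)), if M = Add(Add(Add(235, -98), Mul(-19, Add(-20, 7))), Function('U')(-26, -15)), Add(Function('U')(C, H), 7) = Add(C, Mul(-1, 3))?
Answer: -347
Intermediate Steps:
Function('U')(C, H) = Add(-10, C) (Function('U')(C, H) = Add(-7, Add(C, Mul(-1, 3))) = Add(-7, Add(C, -3)) = Add(-7, Add(-3, C)) = Add(-10, C))
Function('P')(I) = 1 (Function('P')(I) = Mul(Mul(2, I), Pow(Mul(2, I), -1)) = Mul(Mul(2, I), Mul(Rational(1, 2), Pow(I, -1))) = 1)
M = 348 (M = Add(Add(Add(235, -98), Mul(-19, Add(-20, 7))), Add(-10, -26)) = Add(Add(137, Mul(-19, -13)), -36) = Add(Add(137, 247), -36) = Add(384, -36) = 348)
Add(Function('P')(39), Mul(-1, M)) = Add(1, Mul(-1, 348)) = Add(1, -348) = -347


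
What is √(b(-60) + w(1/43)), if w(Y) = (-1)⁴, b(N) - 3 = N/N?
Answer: √5 ≈ 2.2361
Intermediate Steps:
b(N) = 4 (b(N) = 3 + N/N = 3 + 1 = 4)
w(Y) = 1
√(b(-60) + w(1/43)) = √(4 + 1) = √5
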